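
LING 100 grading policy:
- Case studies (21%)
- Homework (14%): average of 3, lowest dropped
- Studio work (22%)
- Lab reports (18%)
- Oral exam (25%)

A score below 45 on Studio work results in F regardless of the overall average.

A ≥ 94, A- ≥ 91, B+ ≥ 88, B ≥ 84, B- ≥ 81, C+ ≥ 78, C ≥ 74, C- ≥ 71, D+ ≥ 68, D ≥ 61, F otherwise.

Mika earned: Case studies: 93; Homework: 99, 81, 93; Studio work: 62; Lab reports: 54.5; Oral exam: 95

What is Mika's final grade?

C+

Homework: drop 81 → average of remaining 2 = 192/2 = 96
Studio work score 62 ≥ 45: minimum met.
Weighted total:
  Case studies 93 × 0.21 = 19.53
  Homework 96 × 0.14 = 13.44
  Studio work 62 × 0.22 = 13.64
  Lab reports 54.5 × 0.18 = 9.81
  Oral exam 95 × 0.25 = 23.75
Sum = 80.17
80.17 is ≥ 78 and < 81 → C+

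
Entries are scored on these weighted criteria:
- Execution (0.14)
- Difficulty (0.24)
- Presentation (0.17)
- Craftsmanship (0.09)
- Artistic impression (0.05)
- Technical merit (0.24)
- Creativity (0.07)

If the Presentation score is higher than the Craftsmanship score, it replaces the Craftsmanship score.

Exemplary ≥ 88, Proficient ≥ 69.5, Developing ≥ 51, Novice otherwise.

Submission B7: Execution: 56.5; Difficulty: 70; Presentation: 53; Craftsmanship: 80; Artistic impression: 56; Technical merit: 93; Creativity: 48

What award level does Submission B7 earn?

Presentation (53) ≤ Craftsmanship (80), so Craftsmanship stays at 80.
Weighted total:
  Execution 56.5 × 0.14 = 7.91
  Difficulty 70 × 0.24 = 16.8
  Presentation 53 × 0.17 = 9.01
  Craftsmanship 80 × 0.09 = 7.2
  Artistic impression 56 × 0.05 = 2.8
  Technical merit 93 × 0.24 = 22.32
  Creativity 48 × 0.07 = 3.36
Sum = 69.4
69.4 is ≥ 51 and < 69.5 → Developing

Developing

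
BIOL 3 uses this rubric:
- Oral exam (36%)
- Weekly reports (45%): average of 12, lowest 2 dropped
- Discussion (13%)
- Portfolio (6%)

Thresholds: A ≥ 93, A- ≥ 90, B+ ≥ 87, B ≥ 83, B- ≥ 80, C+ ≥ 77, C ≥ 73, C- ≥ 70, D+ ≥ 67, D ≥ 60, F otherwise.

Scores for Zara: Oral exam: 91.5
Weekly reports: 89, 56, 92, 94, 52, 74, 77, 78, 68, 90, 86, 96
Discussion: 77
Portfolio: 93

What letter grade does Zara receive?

Weekly reports: drop 52, 56 → average of remaining 10 = 844/10 = 84.4
Weighted total:
  Oral exam 91.5 × 0.36 = 32.94
  Weekly reports 84.4 × 0.45 = 37.98
  Discussion 77 × 0.13 = 10.01
  Portfolio 93 × 0.06 = 5.58
Sum = 86.51
86.51 is ≥ 83 and < 87 → B

B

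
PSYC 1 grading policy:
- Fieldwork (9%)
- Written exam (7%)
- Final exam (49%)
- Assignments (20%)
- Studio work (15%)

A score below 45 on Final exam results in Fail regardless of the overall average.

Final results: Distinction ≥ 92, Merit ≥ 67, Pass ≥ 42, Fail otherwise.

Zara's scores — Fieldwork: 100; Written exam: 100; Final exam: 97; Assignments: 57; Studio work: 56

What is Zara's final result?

Merit

Final exam score 97 ≥ 45: minimum met.
Weighted total:
  Fieldwork 100 × 0.09 = 9
  Written exam 100 × 0.07 = 7
  Final exam 97 × 0.49 = 47.53
  Assignments 57 × 0.2 = 11.4
  Studio work 56 × 0.15 = 8.4
Sum = 83.33
83.33 is ≥ 67 and < 92 → Merit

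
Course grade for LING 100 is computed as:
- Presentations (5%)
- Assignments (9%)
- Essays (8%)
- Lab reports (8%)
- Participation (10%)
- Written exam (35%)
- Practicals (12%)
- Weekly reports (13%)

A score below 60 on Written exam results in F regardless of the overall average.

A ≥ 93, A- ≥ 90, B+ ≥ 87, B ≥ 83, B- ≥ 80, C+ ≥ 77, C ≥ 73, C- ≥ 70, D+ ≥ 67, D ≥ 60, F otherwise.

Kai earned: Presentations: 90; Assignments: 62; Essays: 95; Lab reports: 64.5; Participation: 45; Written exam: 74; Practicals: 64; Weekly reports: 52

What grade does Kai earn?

Written exam score 74 ≥ 60: minimum met.
Weighted total:
  Presentations 90 × 0.05 = 4.5
  Assignments 62 × 0.09 = 5.58
  Essays 95 × 0.08 = 7.6
  Lab reports 64.5 × 0.08 = 5.16
  Participation 45 × 0.1 = 4.5
  Written exam 74 × 0.35 = 25.9
  Practicals 64 × 0.12 = 7.68
  Weekly reports 52 × 0.13 = 6.76
Sum = 67.68
67.68 is ≥ 67 and < 70 → D+

D+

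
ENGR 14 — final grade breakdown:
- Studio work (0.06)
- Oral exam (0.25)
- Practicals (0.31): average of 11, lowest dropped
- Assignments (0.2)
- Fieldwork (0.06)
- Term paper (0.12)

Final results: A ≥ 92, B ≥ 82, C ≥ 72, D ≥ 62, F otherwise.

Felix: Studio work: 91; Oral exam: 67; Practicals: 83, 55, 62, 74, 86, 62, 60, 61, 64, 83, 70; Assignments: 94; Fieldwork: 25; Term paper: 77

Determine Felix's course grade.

Practicals: drop 55 → average of remaining 10 = 705/10 = 70.5
Weighted total:
  Studio work 91 × 0.06 = 5.46
  Oral exam 67 × 0.25 = 16.75
  Practicals 70.5 × 0.31 = 21.855
  Assignments 94 × 0.2 = 18.8
  Fieldwork 25 × 0.06 = 1.5
  Term paper 77 × 0.12 = 9.24
Sum = 73.605
73.605 is ≥ 72 and < 82 → C

C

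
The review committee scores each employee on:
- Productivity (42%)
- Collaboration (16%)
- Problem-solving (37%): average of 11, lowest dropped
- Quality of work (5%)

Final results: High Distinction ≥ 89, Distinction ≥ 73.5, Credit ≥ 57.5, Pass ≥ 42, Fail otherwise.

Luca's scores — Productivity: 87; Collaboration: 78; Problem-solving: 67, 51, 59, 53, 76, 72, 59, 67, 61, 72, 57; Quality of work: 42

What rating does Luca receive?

Problem-solving: drop 51 → average of remaining 10 = 643/10 = 64.3
Weighted total:
  Productivity 87 × 0.42 = 36.54
  Collaboration 78 × 0.16 = 12.48
  Problem-solving 64.3 × 0.37 = 23.791
  Quality of work 42 × 0.05 = 2.1
Sum = 74.911
74.911 is ≥ 73.5 and < 89 → Distinction

Distinction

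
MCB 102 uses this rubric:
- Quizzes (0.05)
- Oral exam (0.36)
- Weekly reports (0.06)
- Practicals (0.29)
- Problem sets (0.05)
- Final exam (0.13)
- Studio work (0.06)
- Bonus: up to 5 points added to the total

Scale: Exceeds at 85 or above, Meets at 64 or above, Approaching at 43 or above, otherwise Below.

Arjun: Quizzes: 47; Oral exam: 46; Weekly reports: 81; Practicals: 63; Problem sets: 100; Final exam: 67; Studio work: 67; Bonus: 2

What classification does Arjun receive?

Approaching

Weighted total:
  Quizzes 47 × 0.05 = 2.35
  Oral exam 46 × 0.36 = 16.56
  Weekly reports 81 × 0.06 = 4.86
  Practicals 63 × 0.29 = 18.27
  Problem sets 100 × 0.05 = 5
  Final exam 67 × 0.13 = 8.71
  Studio work 67 × 0.06 = 4.02
Sum = 59.77
Bonus: 59.77 + 2 = 61.77
61.77 is ≥ 43 and < 64 → Approaching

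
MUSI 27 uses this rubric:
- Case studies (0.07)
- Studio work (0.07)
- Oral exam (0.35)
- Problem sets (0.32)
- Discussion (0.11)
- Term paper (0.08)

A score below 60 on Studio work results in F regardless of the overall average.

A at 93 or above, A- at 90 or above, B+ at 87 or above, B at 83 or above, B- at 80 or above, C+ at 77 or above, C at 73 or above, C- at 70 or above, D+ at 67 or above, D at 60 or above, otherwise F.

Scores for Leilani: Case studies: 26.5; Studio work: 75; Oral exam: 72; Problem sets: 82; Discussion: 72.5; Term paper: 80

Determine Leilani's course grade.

Studio work score 75 ≥ 60: minimum met.
Weighted total:
  Case studies 26.5 × 0.07 = 1.855
  Studio work 75 × 0.07 = 5.25
  Oral exam 72 × 0.35 = 25.2
  Problem sets 82 × 0.32 = 26.24
  Discussion 72.5 × 0.11 = 7.975
  Term paper 80 × 0.08 = 6.4
Sum = 72.92
72.92 is ≥ 70 and < 73 → C-

C-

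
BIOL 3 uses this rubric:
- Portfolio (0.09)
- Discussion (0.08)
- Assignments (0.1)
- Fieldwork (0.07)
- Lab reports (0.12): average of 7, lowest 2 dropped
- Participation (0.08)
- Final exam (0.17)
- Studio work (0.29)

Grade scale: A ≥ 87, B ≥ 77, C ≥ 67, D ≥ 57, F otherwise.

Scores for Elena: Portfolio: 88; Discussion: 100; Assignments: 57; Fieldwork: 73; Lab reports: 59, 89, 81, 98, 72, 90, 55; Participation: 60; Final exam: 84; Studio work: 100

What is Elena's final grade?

B

Lab reports: drop 55, 59 → average of remaining 5 = 430/5 = 86
Weighted total:
  Portfolio 88 × 0.09 = 7.92
  Discussion 100 × 0.08 = 8
  Assignments 57 × 0.1 = 5.7
  Fieldwork 73 × 0.07 = 5.11
  Lab reports 86 × 0.12 = 10.32
  Participation 60 × 0.08 = 4.8
  Final exam 84 × 0.17 = 14.28
  Studio work 100 × 0.29 = 29
Sum = 85.13
85.13 is ≥ 77 and < 87 → B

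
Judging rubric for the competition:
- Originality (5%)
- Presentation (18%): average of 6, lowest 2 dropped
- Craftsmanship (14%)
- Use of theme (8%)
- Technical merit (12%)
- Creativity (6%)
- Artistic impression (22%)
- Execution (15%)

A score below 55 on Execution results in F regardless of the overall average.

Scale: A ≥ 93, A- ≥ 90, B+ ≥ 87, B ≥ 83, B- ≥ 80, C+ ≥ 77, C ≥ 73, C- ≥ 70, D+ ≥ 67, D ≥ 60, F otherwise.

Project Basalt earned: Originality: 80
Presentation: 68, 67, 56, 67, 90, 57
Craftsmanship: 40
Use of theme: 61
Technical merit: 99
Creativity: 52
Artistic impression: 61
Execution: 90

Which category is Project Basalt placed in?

Presentation: drop 56, 57 → average of remaining 4 = 292/4 = 73
Execution score 90 ≥ 55: minimum met.
Weighted total:
  Originality 80 × 0.05 = 4
  Presentation 73 × 0.18 = 13.14
  Craftsmanship 40 × 0.14 = 5.6
  Use of theme 61 × 0.08 = 4.88
  Technical merit 99 × 0.12 = 11.88
  Creativity 52 × 0.06 = 3.12
  Artistic impression 61 × 0.22 = 13.42
  Execution 90 × 0.15 = 13.5
Sum = 69.54
69.54 is ≥ 67 and < 70 → D+

D+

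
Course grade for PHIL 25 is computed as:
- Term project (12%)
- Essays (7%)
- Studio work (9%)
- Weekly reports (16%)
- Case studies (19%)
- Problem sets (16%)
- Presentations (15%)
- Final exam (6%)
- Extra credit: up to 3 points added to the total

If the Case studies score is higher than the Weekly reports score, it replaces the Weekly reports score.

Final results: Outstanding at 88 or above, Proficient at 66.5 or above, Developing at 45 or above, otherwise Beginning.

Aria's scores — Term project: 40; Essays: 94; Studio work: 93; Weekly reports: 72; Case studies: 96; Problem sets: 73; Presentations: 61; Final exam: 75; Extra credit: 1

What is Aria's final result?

Case studies (96) > Weekly reports (72), so Weekly reports counts as 96.
Weighted total:
  Term project 40 × 0.12 = 4.8
  Essays 94 × 0.07 = 6.58
  Studio work 93 × 0.09 = 8.37
  Weekly reports 96 × 0.16 = 15.36
  Case studies 96 × 0.19 = 18.24
  Problem sets 73 × 0.16 = 11.68
  Presentations 61 × 0.15 = 9.15
  Final exam 75 × 0.06 = 4.5
Sum = 78.68
Extra credit: 78.68 + 1 = 79.68
79.68 is ≥ 66.5 and < 88 → Proficient

Proficient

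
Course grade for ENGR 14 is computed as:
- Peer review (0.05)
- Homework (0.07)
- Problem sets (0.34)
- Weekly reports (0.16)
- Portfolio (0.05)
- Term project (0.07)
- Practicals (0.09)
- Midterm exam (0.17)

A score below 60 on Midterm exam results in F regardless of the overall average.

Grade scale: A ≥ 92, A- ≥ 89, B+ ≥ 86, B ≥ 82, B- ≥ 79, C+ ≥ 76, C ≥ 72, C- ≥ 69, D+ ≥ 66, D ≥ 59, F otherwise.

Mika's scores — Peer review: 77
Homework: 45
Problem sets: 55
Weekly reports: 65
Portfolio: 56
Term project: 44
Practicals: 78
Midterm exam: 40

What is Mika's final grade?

Midterm exam score 40 < 60: minimum not met.
Weighted total:
  Peer review 77 × 0.05 = 3.85
  Homework 45 × 0.07 = 3.15
  Problem sets 55 × 0.34 = 18.7
  Weekly reports 65 × 0.16 = 10.4
  Portfolio 56 × 0.05 = 2.8
  Term project 44 × 0.07 = 3.08
  Practicals 78 × 0.09 = 7.02
  Midterm exam 40 × 0.17 = 6.8
Sum = 55.8
Because the Midterm exam minimum was not met, the result is F.

F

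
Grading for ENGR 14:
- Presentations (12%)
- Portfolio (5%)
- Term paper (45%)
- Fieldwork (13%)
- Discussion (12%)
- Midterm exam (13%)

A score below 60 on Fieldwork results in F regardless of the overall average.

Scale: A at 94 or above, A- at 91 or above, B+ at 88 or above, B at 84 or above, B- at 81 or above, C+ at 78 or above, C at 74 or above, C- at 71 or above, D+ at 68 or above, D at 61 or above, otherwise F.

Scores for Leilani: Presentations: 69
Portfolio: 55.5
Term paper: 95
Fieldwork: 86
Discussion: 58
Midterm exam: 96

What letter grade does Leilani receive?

B

Fieldwork score 86 ≥ 60: minimum met.
Weighted total:
  Presentations 69 × 0.12 = 8.28
  Portfolio 55.5 × 0.05 = 2.775
  Term paper 95 × 0.45 = 42.75
  Fieldwork 86 × 0.13 = 11.18
  Discussion 58 × 0.12 = 6.96
  Midterm exam 96 × 0.13 = 12.48
Sum = 84.425
84.425 is ≥ 84 and < 88 → B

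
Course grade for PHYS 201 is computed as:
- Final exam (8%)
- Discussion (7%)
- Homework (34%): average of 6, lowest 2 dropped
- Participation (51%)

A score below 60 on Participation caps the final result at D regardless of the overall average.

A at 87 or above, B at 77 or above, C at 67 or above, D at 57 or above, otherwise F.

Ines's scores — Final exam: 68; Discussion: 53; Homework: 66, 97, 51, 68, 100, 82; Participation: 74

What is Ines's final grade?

Homework: drop 51, 66 → average of remaining 4 = 347/4 = 86.75
Participation score 74 ≥ 60: minimum met.
Weighted total:
  Final exam 68 × 0.08 = 5.44
  Discussion 53 × 0.07 = 3.71
  Homework 86.75 × 0.34 = 29.495
  Participation 74 × 0.51 = 37.74
Sum = 76.385
76.385 is ≥ 67 and < 77 → C

C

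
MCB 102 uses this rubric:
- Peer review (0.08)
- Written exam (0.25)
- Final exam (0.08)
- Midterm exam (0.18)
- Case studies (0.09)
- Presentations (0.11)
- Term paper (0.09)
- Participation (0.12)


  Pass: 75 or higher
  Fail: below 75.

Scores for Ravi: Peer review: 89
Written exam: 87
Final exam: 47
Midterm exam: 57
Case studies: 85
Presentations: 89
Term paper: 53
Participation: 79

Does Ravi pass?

Weighted total:
  Peer review 89 × 0.08 = 7.12
  Written exam 87 × 0.25 = 21.75
  Final exam 47 × 0.08 = 3.76
  Midterm exam 57 × 0.18 = 10.26
  Case studies 85 × 0.09 = 7.65
  Presentations 89 × 0.11 = 9.79
  Term paper 53 × 0.09 = 4.77
  Participation 79 × 0.12 = 9.48
Sum = 74.58
74.58 < 75 → Fail

Fail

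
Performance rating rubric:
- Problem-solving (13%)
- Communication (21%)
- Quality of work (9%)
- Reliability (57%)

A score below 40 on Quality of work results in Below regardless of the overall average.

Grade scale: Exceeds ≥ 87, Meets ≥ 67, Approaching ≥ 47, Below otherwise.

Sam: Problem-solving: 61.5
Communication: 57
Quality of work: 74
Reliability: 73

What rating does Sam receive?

Meets

Quality of work score 74 ≥ 40: minimum met.
Weighted total:
  Problem-solving 61.5 × 0.13 = 7.995
  Communication 57 × 0.21 = 11.97
  Quality of work 74 × 0.09 = 6.66
  Reliability 73 × 0.57 = 41.61
Sum = 68.235
68.235 is ≥ 67 and < 87 → Meets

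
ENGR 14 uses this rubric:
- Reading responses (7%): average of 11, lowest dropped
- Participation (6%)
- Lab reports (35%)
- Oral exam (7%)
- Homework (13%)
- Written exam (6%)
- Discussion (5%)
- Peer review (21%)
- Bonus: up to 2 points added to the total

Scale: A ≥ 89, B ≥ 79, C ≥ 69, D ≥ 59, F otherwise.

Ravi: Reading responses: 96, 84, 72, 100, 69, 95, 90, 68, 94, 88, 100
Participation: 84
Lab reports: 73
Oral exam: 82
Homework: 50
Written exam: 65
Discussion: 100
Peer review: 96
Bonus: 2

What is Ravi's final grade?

B

Reading responses: drop 68 → average of remaining 10 = 888/10 = 88.8
Weighted total:
  Reading responses 88.8 × 0.07 = 6.216
  Participation 84 × 0.06 = 5.04
  Lab reports 73 × 0.35 = 25.55
  Oral exam 82 × 0.07 = 5.74
  Homework 50 × 0.13 = 6.5
  Written exam 65 × 0.06 = 3.9
  Discussion 100 × 0.05 = 5
  Peer review 96 × 0.21 = 20.16
Sum = 78.106
Bonus: 78.106 + 2 = 80.106
80.106 is ≥ 79 and < 89 → B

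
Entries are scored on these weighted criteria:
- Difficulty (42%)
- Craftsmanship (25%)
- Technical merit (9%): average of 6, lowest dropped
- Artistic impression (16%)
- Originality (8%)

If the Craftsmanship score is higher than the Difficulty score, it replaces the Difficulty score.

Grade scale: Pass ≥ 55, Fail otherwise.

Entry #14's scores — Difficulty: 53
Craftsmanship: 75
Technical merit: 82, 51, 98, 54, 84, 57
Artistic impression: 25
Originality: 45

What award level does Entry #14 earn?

Pass

Technical merit: drop 51 → average of remaining 5 = 375/5 = 75
Craftsmanship (75) > Difficulty (53), so Difficulty counts as 75.
Weighted total:
  Difficulty 75 × 0.42 = 31.5
  Craftsmanship 75 × 0.25 = 18.75
  Technical merit 75 × 0.09 = 6.75
  Artistic impression 25 × 0.16 = 4
  Originality 45 × 0.08 = 3.6
Sum = 64.6
64.6 ≥ 55 → Pass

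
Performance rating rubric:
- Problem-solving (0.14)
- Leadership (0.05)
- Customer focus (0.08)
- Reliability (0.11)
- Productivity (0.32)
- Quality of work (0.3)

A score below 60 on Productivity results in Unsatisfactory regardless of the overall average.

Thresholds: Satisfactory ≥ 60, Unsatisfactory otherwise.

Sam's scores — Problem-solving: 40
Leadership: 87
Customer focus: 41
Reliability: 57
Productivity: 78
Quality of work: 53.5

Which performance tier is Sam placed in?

Productivity score 78 ≥ 60: minimum met.
Weighted total:
  Problem-solving 40 × 0.14 = 5.6
  Leadership 87 × 0.05 = 4.35
  Customer focus 41 × 0.08 = 3.28
  Reliability 57 × 0.11 = 6.27
  Productivity 78 × 0.32 = 24.96
  Quality of work 53.5 × 0.3 = 16.05
Sum = 60.51
60.51 ≥ 60 → Satisfactory

Satisfactory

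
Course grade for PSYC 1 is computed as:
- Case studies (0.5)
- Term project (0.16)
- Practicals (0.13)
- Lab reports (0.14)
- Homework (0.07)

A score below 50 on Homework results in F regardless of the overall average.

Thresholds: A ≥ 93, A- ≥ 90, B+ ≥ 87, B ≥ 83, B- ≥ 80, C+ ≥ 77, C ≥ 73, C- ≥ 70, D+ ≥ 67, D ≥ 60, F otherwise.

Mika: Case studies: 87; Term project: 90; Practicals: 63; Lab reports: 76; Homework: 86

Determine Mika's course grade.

B-

Homework score 86 ≥ 50: minimum met.
Weighted total:
  Case studies 87 × 0.5 = 43.5
  Term project 90 × 0.16 = 14.4
  Practicals 63 × 0.13 = 8.19
  Lab reports 76 × 0.14 = 10.64
  Homework 86 × 0.07 = 6.02
Sum = 82.75
82.75 is ≥ 80 and < 83 → B-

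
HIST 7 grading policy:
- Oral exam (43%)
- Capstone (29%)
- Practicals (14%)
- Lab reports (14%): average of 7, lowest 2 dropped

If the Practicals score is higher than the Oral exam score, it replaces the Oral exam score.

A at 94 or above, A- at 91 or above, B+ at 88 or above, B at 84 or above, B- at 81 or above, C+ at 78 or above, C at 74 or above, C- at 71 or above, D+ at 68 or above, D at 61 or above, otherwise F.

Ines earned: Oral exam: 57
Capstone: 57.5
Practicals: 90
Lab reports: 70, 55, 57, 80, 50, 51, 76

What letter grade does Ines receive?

C

Lab reports: drop 50, 51 → average of remaining 5 = 338/5 = 67.6
Practicals (90) > Oral exam (57), so Oral exam counts as 90.
Weighted total:
  Oral exam 90 × 0.43 = 38.7
  Capstone 57.5 × 0.29 = 16.675
  Practicals 90 × 0.14 = 12.6
  Lab reports 67.6 × 0.14 = 9.464
Sum = 77.439
77.439 is ≥ 74 and < 78 → C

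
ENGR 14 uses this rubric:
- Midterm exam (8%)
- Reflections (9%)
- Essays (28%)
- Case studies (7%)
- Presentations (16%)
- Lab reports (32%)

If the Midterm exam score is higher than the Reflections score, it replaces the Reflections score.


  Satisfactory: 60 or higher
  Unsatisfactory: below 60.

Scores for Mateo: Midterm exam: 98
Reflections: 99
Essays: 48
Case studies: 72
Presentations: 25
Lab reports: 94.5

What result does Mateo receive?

Midterm exam (98) ≤ Reflections (99), so Reflections stays at 99.
Weighted total:
  Midterm exam 98 × 0.08 = 7.84
  Reflections 99 × 0.09 = 8.91
  Essays 48 × 0.28 = 13.44
  Case studies 72 × 0.07 = 5.04
  Presentations 25 × 0.16 = 4
  Lab reports 94.5 × 0.32 = 30.24
Sum = 69.47
69.47 ≥ 60 → Satisfactory

Satisfactory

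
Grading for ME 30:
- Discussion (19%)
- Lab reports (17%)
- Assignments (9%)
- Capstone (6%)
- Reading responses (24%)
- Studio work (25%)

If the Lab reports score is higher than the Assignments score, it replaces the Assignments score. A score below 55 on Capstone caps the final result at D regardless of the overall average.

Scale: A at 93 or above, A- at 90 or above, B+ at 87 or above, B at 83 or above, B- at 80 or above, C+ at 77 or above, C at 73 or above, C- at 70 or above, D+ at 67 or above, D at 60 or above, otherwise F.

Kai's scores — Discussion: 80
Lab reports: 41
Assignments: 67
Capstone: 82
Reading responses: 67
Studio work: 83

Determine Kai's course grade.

Lab reports (41) ≤ Assignments (67), so Assignments stays at 67.
Capstone score 82 ≥ 55: minimum met.
Weighted total:
  Discussion 80 × 0.19 = 15.2
  Lab reports 41 × 0.17 = 6.97
  Assignments 67 × 0.09 = 6.03
  Capstone 82 × 0.06 = 4.92
  Reading responses 67 × 0.24 = 16.08
  Studio work 83 × 0.25 = 20.75
Sum = 69.95
69.95 is ≥ 67 and < 70 → D+

D+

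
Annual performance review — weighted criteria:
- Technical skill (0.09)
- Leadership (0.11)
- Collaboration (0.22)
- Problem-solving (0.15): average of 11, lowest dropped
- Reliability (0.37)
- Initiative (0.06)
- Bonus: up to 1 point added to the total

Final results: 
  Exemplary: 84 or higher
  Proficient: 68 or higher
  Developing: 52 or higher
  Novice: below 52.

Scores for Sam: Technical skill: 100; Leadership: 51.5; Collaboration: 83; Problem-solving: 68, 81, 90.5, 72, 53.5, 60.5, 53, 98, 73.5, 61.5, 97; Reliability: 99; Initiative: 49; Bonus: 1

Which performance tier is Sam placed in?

Problem-solving: drop 53 → average of remaining 10 = 755.5/10 = 75.55
Weighted total:
  Technical skill 100 × 0.09 = 9
  Leadership 51.5 × 0.11 = 5.665
  Collaboration 83 × 0.22 = 18.26
  Problem-solving 75.55 × 0.15 = 11.3325
  Reliability 99 × 0.37 = 36.63
  Initiative 49 × 0.06 = 2.94
Sum = 83.8275
Bonus: 83.8275 + 1 = 84.8275
84.8275 ≥ 84 → Exemplary

Exemplary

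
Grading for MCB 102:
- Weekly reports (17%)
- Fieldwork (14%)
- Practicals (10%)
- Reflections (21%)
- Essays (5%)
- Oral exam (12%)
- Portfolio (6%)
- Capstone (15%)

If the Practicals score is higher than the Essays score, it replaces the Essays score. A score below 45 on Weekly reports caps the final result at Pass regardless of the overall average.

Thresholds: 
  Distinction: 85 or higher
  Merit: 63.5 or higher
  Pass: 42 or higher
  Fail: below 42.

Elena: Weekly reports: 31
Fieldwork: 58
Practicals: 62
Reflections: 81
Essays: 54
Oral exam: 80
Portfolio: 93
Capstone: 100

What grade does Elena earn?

Practicals (62) > Essays (54), so Essays counts as 62.
Weekly reports score 31 < 45: minimum not met.
Weighted total:
  Weekly reports 31 × 0.17 = 5.27
  Fieldwork 58 × 0.14 = 8.12
  Practicals 62 × 0.1 = 6.2
  Reflections 81 × 0.21 = 17.01
  Essays 62 × 0.05 = 3.1
  Oral exam 80 × 0.12 = 9.6
  Portfolio 93 × 0.06 = 5.58
  Capstone 100 × 0.15 = 15
Sum = 69.88
69.88 would be Merit; cap at Pass applies → Pass.

Pass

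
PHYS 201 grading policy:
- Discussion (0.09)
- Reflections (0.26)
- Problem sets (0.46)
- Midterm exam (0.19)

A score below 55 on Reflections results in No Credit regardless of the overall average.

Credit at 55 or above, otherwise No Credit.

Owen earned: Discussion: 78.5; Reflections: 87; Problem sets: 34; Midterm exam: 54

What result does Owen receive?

Credit

Reflections score 87 ≥ 55: minimum met.
Weighted total:
  Discussion 78.5 × 0.09 = 7.065
  Reflections 87 × 0.26 = 22.62
  Problem sets 34 × 0.46 = 15.64
  Midterm exam 54 × 0.19 = 10.26
Sum = 55.585
55.585 ≥ 55 → Credit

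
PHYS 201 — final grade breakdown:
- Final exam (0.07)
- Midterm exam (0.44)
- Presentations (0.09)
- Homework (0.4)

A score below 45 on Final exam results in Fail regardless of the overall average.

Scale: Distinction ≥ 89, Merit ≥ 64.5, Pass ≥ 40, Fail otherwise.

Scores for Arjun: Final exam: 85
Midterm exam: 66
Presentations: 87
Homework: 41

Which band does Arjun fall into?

Final exam score 85 ≥ 45: minimum met.
Weighted total:
  Final exam 85 × 0.07 = 5.95
  Midterm exam 66 × 0.44 = 29.04
  Presentations 87 × 0.09 = 7.83
  Homework 41 × 0.4 = 16.4
Sum = 59.22
59.22 is ≥ 40 and < 64.5 → Pass

Pass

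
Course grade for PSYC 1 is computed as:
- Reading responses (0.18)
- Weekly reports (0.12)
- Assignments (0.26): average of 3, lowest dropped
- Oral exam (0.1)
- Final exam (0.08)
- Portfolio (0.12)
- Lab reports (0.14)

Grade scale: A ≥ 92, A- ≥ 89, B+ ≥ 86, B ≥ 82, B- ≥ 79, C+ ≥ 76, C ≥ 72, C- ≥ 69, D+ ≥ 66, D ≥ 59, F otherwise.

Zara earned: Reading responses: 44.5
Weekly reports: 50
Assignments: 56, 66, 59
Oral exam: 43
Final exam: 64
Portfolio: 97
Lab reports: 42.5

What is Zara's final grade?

F

Assignments: drop 56 → average of remaining 2 = 125/2 = 62.5
Weighted total:
  Reading responses 44.5 × 0.18 = 8.01
  Weekly reports 50 × 0.12 = 6
  Assignments 62.5 × 0.26 = 16.25
  Oral exam 43 × 0.1 = 4.3
  Final exam 64 × 0.08 = 5.12
  Portfolio 97 × 0.12 = 11.64
  Lab reports 42.5 × 0.14 = 5.95
Sum = 57.27
57.27 < 59 → F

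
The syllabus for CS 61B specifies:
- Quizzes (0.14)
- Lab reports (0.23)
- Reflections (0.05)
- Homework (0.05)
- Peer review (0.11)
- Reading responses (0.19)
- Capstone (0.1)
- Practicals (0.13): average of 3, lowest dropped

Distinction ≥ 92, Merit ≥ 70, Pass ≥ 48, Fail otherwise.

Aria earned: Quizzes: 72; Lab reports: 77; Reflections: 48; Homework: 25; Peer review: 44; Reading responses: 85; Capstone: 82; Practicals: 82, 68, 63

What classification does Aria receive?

Merit

Practicals: drop 63 → average of remaining 2 = 150/2 = 75
Weighted total:
  Quizzes 72 × 0.14 = 10.08
  Lab reports 77 × 0.23 = 17.71
  Reflections 48 × 0.05 = 2.4
  Homework 25 × 0.05 = 1.25
  Peer review 44 × 0.11 = 4.84
  Reading responses 85 × 0.19 = 16.15
  Capstone 82 × 0.1 = 8.2
  Practicals 75 × 0.13 = 9.75
Sum = 70.38
70.38 is ≥ 70 and < 92 → Merit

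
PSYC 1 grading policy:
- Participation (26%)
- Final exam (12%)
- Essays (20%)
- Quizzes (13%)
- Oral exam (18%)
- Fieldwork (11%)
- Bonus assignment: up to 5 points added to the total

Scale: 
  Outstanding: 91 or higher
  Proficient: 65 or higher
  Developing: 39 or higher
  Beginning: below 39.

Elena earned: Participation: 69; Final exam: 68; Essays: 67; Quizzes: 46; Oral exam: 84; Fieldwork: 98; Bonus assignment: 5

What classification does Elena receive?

Weighted total:
  Participation 69 × 0.26 = 17.94
  Final exam 68 × 0.12 = 8.16
  Essays 67 × 0.2 = 13.4
  Quizzes 46 × 0.13 = 5.98
  Oral exam 84 × 0.18 = 15.12
  Fieldwork 98 × 0.11 = 10.78
Sum = 71.38
Bonus assignment: 71.38 + 5 = 76.38
76.38 is ≥ 65 and < 91 → Proficient

Proficient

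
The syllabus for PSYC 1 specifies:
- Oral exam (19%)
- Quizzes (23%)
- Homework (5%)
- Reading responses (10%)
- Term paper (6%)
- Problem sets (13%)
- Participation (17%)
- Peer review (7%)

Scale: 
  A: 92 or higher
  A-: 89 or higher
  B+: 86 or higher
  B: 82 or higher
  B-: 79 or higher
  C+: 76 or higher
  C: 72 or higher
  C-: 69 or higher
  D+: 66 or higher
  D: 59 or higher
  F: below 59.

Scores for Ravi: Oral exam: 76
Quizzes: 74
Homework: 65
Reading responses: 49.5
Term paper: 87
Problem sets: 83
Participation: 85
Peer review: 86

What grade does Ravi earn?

Weighted total:
  Oral exam 76 × 0.19 = 14.44
  Quizzes 74 × 0.23 = 17.02
  Homework 65 × 0.05 = 3.25
  Reading responses 49.5 × 0.1 = 4.95
  Term paper 87 × 0.06 = 5.22
  Problem sets 83 × 0.13 = 10.79
  Participation 85 × 0.17 = 14.45
  Peer review 86 × 0.07 = 6.02
Sum = 76.14
76.14 is ≥ 76 and < 79 → C+

C+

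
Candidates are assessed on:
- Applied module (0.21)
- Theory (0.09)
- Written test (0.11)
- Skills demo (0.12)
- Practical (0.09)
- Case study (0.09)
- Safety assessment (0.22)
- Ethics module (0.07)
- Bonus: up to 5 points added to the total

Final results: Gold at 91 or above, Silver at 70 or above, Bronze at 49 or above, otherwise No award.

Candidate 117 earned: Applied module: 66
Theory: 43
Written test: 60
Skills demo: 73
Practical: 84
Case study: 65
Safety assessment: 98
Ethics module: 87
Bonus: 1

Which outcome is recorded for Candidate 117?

Silver

Weighted total:
  Applied module 66 × 0.21 = 13.86
  Theory 43 × 0.09 = 3.87
  Written test 60 × 0.11 = 6.6
  Skills demo 73 × 0.12 = 8.76
  Practical 84 × 0.09 = 7.56
  Case study 65 × 0.09 = 5.85
  Safety assessment 98 × 0.22 = 21.56
  Ethics module 87 × 0.07 = 6.09
Sum = 74.15
Bonus: 74.15 + 1 = 75.15
75.15 is ≥ 70 and < 91 → Silver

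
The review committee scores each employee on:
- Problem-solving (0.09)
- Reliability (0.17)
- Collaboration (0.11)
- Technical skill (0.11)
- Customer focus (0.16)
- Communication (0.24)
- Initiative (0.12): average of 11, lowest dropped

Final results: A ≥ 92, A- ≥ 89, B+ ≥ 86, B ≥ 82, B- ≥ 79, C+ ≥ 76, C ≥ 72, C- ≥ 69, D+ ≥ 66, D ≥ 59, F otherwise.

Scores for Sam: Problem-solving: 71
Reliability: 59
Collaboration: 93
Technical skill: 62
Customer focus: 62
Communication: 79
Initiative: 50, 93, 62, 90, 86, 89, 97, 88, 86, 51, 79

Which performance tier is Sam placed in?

C

Initiative: drop 50 → average of remaining 10 = 821/10 = 82.1
Weighted total:
  Problem-solving 71 × 0.09 = 6.39
  Reliability 59 × 0.17 = 10.03
  Collaboration 93 × 0.11 = 10.23
  Technical skill 62 × 0.11 = 6.82
  Customer focus 62 × 0.16 = 9.92
  Communication 79 × 0.24 = 18.96
  Initiative 82.1 × 0.12 = 9.852
Sum = 72.202
72.202 is ≥ 72 and < 76 → C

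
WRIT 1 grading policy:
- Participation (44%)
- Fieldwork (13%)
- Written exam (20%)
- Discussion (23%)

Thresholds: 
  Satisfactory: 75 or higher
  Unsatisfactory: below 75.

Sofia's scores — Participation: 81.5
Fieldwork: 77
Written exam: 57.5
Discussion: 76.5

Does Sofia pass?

Unsatisfactory

Weighted total:
  Participation 81.5 × 0.44 = 35.86
  Fieldwork 77 × 0.13 = 10.01
  Written exam 57.5 × 0.2 = 11.5
  Discussion 76.5 × 0.23 = 17.595
Sum = 74.965
74.965 < 75 → Unsatisfactory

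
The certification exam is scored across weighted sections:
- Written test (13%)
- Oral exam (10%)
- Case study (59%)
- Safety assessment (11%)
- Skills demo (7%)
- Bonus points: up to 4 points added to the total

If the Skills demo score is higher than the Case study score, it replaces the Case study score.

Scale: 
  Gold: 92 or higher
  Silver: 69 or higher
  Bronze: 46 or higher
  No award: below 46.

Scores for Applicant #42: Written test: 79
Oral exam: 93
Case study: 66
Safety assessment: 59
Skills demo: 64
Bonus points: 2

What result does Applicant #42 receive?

Silver

Skills demo (64) ≤ Case study (66), so Case study stays at 66.
Weighted total:
  Written test 79 × 0.13 = 10.27
  Oral exam 93 × 0.1 = 9.3
  Case study 66 × 0.59 = 38.94
  Safety assessment 59 × 0.11 = 6.49
  Skills demo 64 × 0.07 = 4.48
Sum = 69.48
Bonus points: 69.48 + 2 = 71.48
71.48 is ≥ 69 and < 92 → Silver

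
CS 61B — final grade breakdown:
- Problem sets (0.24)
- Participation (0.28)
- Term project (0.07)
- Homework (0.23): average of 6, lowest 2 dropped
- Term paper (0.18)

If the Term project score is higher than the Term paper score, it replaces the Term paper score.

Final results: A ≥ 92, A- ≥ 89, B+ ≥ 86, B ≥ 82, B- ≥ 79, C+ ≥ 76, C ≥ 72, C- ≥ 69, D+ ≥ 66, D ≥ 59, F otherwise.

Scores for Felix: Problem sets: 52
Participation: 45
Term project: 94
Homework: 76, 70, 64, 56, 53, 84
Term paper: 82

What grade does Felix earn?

D

Homework: drop 53, 56 → average of remaining 4 = 294/4 = 73.5
Term project (94) > Term paper (82), so Term paper counts as 94.
Weighted total:
  Problem sets 52 × 0.24 = 12.48
  Participation 45 × 0.28 = 12.6
  Term project 94 × 0.07 = 6.58
  Homework 73.5 × 0.23 = 16.905
  Term paper 94 × 0.18 = 16.92
Sum = 65.485
65.485 is ≥ 59 and < 66 → D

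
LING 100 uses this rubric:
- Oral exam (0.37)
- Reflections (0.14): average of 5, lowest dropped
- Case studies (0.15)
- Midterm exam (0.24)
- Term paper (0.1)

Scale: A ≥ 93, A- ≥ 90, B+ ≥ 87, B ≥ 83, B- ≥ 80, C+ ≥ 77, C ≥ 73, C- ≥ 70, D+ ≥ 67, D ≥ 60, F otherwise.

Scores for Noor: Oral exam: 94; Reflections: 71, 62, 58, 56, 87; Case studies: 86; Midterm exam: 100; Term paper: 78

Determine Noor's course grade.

B+

Reflections: drop 56 → average of remaining 4 = 278/4 = 69.5
Weighted total:
  Oral exam 94 × 0.37 = 34.78
  Reflections 69.5 × 0.14 = 9.73
  Case studies 86 × 0.15 = 12.9
  Midterm exam 100 × 0.24 = 24
  Term paper 78 × 0.1 = 7.8
Sum = 89.21
89.21 is ≥ 87 and < 90 → B+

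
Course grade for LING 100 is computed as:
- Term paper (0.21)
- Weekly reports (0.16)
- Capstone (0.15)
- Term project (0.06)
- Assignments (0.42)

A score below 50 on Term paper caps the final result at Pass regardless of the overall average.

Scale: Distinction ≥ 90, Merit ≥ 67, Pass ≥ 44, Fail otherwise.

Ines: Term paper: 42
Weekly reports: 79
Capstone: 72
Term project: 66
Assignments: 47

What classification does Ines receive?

Term paper score 42 < 50: minimum not met.
Weighted total:
  Term paper 42 × 0.21 = 8.82
  Weekly reports 79 × 0.16 = 12.64
  Capstone 72 × 0.15 = 10.8
  Term project 66 × 0.06 = 3.96
  Assignments 47 × 0.42 = 19.74
Sum = 55.96
55.96 would be Pass; cap at Pass applies → Pass.

Pass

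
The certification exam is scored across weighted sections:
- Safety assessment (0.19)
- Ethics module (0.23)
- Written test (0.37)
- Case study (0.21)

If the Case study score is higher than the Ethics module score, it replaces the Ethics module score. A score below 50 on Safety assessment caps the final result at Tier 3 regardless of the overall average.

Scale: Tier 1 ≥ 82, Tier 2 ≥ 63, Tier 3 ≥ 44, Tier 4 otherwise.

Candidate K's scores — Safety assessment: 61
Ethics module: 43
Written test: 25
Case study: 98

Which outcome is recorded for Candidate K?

Tier 2

Case study (98) > Ethics module (43), so Ethics module counts as 98.
Safety assessment score 61 ≥ 50: minimum met.
Weighted total:
  Safety assessment 61 × 0.19 = 11.59
  Ethics module 98 × 0.23 = 22.54
  Written test 25 × 0.37 = 9.25
  Case study 98 × 0.21 = 20.58
Sum = 63.96
63.96 is ≥ 63 and < 82 → Tier 2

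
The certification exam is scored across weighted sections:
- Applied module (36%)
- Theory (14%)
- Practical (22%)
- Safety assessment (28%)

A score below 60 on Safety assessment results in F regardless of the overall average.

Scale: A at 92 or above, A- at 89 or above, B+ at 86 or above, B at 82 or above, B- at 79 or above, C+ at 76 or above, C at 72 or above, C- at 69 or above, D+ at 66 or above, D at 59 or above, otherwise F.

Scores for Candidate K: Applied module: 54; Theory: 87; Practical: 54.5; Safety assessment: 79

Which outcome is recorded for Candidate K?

Safety assessment score 79 ≥ 60: minimum met.
Weighted total:
  Applied module 54 × 0.36 = 19.44
  Theory 87 × 0.14 = 12.18
  Practical 54.5 × 0.22 = 11.99
  Safety assessment 79 × 0.28 = 22.12
Sum = 65.73
65.73 is ≥ 59 and < 66 → D

D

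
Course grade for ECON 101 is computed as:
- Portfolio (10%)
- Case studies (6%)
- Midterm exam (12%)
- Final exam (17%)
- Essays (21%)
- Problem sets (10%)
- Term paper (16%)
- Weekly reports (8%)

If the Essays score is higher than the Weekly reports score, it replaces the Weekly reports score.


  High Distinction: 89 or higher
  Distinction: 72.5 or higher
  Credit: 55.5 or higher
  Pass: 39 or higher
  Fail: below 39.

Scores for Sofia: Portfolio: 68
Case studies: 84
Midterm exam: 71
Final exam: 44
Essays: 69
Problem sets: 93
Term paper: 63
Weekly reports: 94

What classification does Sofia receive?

Essays (69) ≤ Weekly reports (94), so Weekly reports stays at 94.
Weighted total:
  Portfolio 68 × 0.1 = 6.8
  Case studies 84 × 0.06 = 5.04
  Midterm exam 71 × 0.12 = 8.52
  Final exam 44 × 0.17 = 7.48
  Essays 69 × 0.21 = 14.49
  Problem sets 93 × 0.1 = 9.3
  Term paper 63 × 0.16 = 10.08
  Weekly reports 94 × 0.08 = 7.52
Sum = 69.23
69.23 is ≥ 55.5 and < 72.5 → Credit

Credit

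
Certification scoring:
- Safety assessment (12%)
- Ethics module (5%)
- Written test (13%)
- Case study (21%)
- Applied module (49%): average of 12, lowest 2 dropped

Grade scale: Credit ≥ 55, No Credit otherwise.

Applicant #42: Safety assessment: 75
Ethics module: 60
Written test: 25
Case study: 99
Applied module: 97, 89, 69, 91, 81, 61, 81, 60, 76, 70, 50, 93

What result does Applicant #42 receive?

Applied module: drop 50, 60 → average of remaining 10 = 808/10 = 80.8
Weighted total:
  Safety assessment 75 × 0.12 = 9
  Ethics module 60 × 0.05 = 3
  Written test 25 × 0.13 = 3.25
  Case study 99 × 0.21 = 20.79
  Applied module 80.8 × 0.49 = 39.592
Sum = 75.632
75.632 ≥ 55 → Credit

Credit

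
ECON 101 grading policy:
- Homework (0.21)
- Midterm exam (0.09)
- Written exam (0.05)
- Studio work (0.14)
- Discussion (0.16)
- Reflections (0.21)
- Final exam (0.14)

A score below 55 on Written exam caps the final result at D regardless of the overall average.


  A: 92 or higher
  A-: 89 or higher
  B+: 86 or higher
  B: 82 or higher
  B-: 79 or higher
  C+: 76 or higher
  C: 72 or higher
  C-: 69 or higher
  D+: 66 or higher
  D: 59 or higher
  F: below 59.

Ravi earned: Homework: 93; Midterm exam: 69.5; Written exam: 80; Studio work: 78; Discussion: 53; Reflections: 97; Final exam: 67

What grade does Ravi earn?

C+

Written exam score 80 ≥ 55: minimum met.
Weighted total:
  Homework 93 × 0.21 = 19.53
  Midterm exam 69.5 × 0.09 = 6.255
  Written exam 80 × 0.05 = 4
  Studio work 78 × 0.14 = 10.92
  Discussion 53 × 0.16 = 8.48
  Reflections 97 × 0.21 = 20.37
  Final exam 67 × 0.14 = 9.38
Sum = 78.935
78.935 is ≥ 76 and < 79 → C+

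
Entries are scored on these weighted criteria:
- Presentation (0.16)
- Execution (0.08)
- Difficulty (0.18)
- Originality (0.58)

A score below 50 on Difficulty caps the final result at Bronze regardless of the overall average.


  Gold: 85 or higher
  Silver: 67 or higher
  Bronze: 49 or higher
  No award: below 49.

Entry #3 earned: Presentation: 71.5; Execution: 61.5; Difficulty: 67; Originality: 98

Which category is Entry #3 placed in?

Difficulty score 67 ≥ 50: minimum met.
Weighted total:
  Presentation 71.5 × 0.16 = 11.44
  Execution 61.5 × 0.08 = 4.92
  Difficulty 67 × 0.18 = 12.06
  Originality 98 × 0.58 = 56.84
Sum = 85.26
85.26 ≥ 85 → Gold

Gold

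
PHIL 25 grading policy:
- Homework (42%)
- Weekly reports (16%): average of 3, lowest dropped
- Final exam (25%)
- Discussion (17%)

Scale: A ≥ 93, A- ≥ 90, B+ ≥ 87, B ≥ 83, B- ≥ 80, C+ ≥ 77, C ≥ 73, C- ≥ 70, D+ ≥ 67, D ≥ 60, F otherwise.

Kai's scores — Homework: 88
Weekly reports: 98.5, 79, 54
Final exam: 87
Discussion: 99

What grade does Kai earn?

Weekly reports: drop 54 → average of remaining 2 = 177.5/2 = 88.75
Weighted total:
  Homework 88 × 0.42 = 36.96
  Weekly reports 88.75 × 0.16 = 14.2
  Final exam 87 × 0.25 = 21.75
  Discussion 99 × 0.17 = 16.83
Sum = 89.74
89.74 is ≥ 87 and < 90 → B+

B+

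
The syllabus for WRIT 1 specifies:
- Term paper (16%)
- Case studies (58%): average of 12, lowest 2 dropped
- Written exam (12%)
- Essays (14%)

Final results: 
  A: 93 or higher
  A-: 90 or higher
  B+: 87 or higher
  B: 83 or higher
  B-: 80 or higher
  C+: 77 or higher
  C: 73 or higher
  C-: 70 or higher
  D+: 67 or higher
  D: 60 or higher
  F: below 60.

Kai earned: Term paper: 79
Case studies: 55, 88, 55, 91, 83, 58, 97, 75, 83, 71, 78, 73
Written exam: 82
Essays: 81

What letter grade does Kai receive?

Case studies: drop 55, 55 → average of remaining 10 = 797/10 = 79.7
Weighted total:
  Term paper 79 × 0.16 = 12.64
  Case studies 79.7 × 0.58 = 46.226
  Written exam 82 × 0.12 = 9.84
  Essays 81 × 0.14 = 11.34
Sum = 80.046
80.046 is ≥ 80 and < 83 → B-

B-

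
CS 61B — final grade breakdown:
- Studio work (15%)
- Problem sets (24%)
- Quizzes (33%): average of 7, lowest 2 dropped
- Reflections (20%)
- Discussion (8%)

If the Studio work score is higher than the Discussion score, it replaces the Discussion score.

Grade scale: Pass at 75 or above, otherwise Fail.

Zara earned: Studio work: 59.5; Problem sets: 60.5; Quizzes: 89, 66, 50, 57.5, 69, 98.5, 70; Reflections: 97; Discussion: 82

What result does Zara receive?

Pass

Quizzes: drop 50, 57.5 → average of remaining 5 = 392.5/5 = 78.5
Studio work (59.5) ≤ Discussion (82), so Discussion stays at 82.
Weighted total:
  Studio work 59.5 × 0.15 = 8.925
  Problem sets 60.5 × 0.24 = 14.52
  Quizzes 78.5 × 0.33 = 25.905
  Reflections 97 × 0.2 = 19.4
  Discussion 82 × 0.08 = 6.56
Sum = 75.31
75.31 ≥ 75 → Pass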